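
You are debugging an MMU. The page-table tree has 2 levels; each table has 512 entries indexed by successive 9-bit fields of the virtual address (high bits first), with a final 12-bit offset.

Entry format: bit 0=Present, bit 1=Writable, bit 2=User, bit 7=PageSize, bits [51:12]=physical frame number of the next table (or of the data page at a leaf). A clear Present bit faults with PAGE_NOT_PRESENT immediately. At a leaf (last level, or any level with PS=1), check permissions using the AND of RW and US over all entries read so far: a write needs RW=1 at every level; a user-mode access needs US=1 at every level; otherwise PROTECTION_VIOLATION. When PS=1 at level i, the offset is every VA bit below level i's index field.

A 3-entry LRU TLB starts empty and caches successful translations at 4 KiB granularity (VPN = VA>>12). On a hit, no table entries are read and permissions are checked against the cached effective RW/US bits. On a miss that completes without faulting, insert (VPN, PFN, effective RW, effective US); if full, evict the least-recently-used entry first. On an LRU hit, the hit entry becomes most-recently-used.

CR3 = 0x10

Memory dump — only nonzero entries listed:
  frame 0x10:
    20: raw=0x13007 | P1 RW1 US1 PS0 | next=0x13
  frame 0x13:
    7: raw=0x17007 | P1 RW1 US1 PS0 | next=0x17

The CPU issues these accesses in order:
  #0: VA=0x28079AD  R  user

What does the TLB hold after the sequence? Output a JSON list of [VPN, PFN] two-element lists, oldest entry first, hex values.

Walk each access:
#0 VA=0x28079AD (r,user):
  lvl0: tbl 0x10, slot 20 ⇒ 0x13007 (P1/RW1/US1/PS0)
  lvl1: tbl 0x13, slot 7 ⇒ 0x17007 (P1/RW1/US1/PS0)
  ✓ 0x179AD  — 2 lookups

TLB: [["0x2807", "0x17"]]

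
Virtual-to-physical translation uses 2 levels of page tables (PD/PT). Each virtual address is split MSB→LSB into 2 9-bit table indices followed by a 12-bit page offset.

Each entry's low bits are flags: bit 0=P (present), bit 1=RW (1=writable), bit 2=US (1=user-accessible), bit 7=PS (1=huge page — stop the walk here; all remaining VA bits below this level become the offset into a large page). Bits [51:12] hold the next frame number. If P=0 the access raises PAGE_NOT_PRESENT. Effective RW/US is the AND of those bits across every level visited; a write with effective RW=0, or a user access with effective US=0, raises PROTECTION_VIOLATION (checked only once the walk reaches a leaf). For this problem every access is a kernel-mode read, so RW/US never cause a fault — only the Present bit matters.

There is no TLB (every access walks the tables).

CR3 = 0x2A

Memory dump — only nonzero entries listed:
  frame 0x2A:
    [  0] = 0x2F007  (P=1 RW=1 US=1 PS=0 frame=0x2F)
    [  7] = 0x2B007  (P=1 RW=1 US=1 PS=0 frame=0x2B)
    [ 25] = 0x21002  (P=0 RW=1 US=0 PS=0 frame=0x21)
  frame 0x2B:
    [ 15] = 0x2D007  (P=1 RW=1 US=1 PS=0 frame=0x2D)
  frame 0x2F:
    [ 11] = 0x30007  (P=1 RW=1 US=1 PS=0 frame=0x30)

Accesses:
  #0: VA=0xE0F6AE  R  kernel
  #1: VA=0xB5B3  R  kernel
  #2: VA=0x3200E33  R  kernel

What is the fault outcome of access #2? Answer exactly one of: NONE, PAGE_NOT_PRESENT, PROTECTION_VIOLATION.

Per-access translation:
#0 VA=0xE0F6AE (r,kernel):
  lvl0: tbl 0x2A, slot 7 ⇒ 0x2B007 (P1/RW1/US1/PS0)
  lvl1: tbl 0x2B, slot 15 ⇒ 0x2D007 (P1/RW1/US1/PS0)
  → PA=0x2D6AE  (2 entries read)
#1 VA=0xB5B3 (r,kernel):
  lvl0: tbl 0x2A, slot 0 ⇒ 0x2F007 (P1/RW1/US1/PS0)
  lvl1: tbl 0x2F, slot 11 ⇒ 0x30007 (P1/RW1/US1/PS0)
  → PA=0x305B3  (2 entries read)
#2 VA=0x3200E33 (r,kernel):
  lvl0: tbl 0x2A, slot 25 ⇒ 0x21002 (P0/RW1/US0/PS0)
  → PAGE_NOT_PRESENT  (1 entries read)

Access #2 fault: PAGE_NOT_PRESENT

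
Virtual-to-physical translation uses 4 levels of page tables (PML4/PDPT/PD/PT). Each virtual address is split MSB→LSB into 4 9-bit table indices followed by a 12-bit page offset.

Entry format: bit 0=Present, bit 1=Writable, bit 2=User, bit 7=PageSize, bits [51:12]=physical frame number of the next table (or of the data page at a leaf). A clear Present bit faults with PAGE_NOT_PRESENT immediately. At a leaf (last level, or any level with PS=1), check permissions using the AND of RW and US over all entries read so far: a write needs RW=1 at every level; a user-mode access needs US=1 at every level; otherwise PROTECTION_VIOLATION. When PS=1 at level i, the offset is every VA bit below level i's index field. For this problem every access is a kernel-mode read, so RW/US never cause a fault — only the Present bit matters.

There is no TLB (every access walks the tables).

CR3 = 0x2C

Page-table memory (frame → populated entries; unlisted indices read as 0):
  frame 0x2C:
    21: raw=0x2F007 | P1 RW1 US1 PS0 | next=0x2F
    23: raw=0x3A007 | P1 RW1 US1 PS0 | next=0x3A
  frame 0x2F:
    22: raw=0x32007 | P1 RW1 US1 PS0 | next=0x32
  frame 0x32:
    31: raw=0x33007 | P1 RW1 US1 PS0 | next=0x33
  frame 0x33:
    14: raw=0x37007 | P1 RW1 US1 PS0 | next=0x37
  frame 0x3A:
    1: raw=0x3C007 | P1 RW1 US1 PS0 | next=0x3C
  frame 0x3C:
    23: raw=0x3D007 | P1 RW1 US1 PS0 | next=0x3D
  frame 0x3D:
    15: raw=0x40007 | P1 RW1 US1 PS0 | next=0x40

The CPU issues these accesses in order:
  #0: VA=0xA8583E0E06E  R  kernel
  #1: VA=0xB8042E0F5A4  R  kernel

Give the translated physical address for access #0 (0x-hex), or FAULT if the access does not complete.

Per-access translation:
#0 VA=0xA8583E0E06E (r,kernel):
  lvl0: tbl 0x2C, slot 21 ⇒ 0x2F007 (P1/RW1/US1/PS0)
  lvl1: tbl 0x2F, slot 22 ⇒ 0x32007 (P1/RW1/US1/PS0)
  lvl2: tbl 0x32, slot 31 ⇒ 0x33007 (P1/RW1/US1/PS0)
  lvl3: tbl 0x33, slot 14 ⇒ 0x37007 (P1/RW1/US1/PS0)
  ⇒ phys 0x3706E  [4 reads]
#1 VA=0xB8042E0F5A4 (r,kernel):
  lvl0: tbl 0x2C, slot 23 ⇒ 0x3A007 (P1/RW1/US1/PS0)
  lvl1: tbl 0x3A, slot 1 ⇒ 0x3C007 (P1/RW1/US1/PS0)
  lvl2: tbl 0x3C, slot 23 ⇒ 0x3D007 (P1/RW1/US1/PS0)
  lvl3: tbl 0x3D, slot 15 ⇒ 0x40007 (P1/RW1/US1/PS0)
  ⇒ phys 0x405A4  [4 reads]

Access #0 PA: 0x3706E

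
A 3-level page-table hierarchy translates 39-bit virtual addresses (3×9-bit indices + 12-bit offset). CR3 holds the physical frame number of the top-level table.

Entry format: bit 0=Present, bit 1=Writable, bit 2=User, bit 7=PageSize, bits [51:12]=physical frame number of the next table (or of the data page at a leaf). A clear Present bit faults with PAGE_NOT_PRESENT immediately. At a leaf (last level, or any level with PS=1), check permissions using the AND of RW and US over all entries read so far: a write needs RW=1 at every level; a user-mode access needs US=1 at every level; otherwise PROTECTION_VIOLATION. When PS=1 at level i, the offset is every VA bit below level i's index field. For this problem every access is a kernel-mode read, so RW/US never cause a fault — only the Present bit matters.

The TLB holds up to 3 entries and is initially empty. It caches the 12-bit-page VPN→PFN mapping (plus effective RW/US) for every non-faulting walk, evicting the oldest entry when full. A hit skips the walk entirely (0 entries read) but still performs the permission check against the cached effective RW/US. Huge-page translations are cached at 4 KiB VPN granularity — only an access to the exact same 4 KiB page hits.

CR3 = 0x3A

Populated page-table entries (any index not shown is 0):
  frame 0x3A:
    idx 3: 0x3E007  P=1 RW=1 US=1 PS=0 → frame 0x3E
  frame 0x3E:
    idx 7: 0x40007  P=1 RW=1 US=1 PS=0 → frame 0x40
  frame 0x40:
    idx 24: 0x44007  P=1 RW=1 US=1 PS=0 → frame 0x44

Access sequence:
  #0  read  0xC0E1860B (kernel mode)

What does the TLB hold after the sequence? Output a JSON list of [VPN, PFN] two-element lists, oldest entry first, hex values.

Per-access translation:
#0 VA=0xC0E1860B (r,kernel):
  L0: frame=0x3A idx=3 entry=0x3E007 [P=1 RW=1 US=1 PS=0]
  L1: frame=0x3E idx=7 entry=0x40007 [P=1 RW=1 US=1 PS=0]
  L2: frame=0x40 idx=24 entry=0x44007 [P=1 RW=1 US=1 PS=0]
  → PA=0x4460B  (3 entries read)

TLB: [["0xC0E18", "0x44"]]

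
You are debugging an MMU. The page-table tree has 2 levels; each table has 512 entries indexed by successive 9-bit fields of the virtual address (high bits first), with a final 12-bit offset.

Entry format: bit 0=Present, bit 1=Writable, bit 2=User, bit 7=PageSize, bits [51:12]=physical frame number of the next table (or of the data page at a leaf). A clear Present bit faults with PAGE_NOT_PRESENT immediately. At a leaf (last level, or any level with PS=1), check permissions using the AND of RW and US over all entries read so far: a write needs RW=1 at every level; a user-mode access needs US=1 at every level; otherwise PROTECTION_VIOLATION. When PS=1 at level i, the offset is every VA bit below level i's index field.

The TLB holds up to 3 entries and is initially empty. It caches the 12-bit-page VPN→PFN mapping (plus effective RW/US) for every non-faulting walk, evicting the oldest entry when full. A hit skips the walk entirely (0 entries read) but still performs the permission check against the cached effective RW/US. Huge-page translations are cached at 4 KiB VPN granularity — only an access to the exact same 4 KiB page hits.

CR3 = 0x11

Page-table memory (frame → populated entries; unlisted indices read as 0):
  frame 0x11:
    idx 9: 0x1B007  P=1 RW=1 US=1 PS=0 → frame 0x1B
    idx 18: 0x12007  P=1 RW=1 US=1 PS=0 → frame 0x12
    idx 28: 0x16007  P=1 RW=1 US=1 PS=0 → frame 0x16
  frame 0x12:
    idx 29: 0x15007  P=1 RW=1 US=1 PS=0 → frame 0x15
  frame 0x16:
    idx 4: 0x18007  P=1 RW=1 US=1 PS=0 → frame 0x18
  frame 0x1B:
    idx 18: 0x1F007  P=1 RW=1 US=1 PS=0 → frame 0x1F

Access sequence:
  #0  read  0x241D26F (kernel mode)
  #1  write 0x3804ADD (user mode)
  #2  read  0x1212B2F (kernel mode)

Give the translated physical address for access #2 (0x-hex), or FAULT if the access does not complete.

Walk each access:
#0 VA=0x241D26F (r,kernel):
  lvl0: tbl 0x11, slot 18 ⇒ 0x12007 (P1/RW1/US1/PS0)
  lvl1: tbl 0x12, slot 29 ⇒ 0x15007 (P1/RW1/US1/PS0)
  ✓ 0x1526F  — 2 lookups
#1 VA=0x3804ADD (w,user):
  lvl0: tbl 0x11, slot 28 ⇒ 0x16007 (P1/RW1/US1/PS0)
  lvl1: tbl 0x16, slot 4 ⇒ 0x18007 (P1/RW1/US1/PS0)
  ✓ 0x18ADD  — 2 lookups
#2 VA=0x1212B2F (r,kernel):
  lvl0: tbl 0x11, slot 9 ⇒ 0x1B007 (P1/RW1/US1/PS0)
  lvl1: tbl 0x1B, slot 18 ⇒ 0x1F007 (P1/RW1/US1/PS0)
  ✓ 0x1FB2F  — 2 lookups

Access #2 PA: 0x1FB2F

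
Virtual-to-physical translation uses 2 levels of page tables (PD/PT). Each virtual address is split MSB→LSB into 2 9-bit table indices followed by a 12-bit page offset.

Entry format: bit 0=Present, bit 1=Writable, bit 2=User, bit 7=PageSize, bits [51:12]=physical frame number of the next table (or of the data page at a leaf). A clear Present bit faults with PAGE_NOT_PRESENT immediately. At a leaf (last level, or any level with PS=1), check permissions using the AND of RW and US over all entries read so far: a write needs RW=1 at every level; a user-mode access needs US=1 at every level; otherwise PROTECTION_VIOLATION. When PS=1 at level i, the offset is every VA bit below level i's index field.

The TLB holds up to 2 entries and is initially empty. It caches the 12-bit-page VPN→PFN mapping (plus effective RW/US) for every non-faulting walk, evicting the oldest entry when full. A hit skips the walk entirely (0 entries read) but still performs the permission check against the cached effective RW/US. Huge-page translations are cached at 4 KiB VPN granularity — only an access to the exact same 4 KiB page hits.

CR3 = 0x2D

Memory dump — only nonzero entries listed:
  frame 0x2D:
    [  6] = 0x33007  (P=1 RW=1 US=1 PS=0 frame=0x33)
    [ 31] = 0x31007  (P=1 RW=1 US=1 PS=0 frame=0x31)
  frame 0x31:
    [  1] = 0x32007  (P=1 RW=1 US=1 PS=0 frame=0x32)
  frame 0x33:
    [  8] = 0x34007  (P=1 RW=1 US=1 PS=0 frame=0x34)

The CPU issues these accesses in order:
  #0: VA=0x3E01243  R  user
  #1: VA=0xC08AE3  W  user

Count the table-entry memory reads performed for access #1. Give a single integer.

Per-access translation:
#0 VA=0x3E01243 (r,user):
  L0: frame=0x2D idx=31 entry=0x31007 [P=1 RW=1 US=1 PS=0]
  L1: frame=0x31 idx=1 entry=0x32007 [P=1 RW=1 US=1 PS=0]
  ✓ 0x32243  — 2 lookups
#1 VA=0xC08AE3 (w,user):
  L0: frame=0x2D idx=6 entry=0x33007 [P=1 RW=1 US=1 PS=0]
  L1: frame=0x33 idx=8 entry=0x34007 [P=1 RW=1 US=1 PS=0]
  ✓ 0x34AE3  — 2 lookups

Entries read for #1: 2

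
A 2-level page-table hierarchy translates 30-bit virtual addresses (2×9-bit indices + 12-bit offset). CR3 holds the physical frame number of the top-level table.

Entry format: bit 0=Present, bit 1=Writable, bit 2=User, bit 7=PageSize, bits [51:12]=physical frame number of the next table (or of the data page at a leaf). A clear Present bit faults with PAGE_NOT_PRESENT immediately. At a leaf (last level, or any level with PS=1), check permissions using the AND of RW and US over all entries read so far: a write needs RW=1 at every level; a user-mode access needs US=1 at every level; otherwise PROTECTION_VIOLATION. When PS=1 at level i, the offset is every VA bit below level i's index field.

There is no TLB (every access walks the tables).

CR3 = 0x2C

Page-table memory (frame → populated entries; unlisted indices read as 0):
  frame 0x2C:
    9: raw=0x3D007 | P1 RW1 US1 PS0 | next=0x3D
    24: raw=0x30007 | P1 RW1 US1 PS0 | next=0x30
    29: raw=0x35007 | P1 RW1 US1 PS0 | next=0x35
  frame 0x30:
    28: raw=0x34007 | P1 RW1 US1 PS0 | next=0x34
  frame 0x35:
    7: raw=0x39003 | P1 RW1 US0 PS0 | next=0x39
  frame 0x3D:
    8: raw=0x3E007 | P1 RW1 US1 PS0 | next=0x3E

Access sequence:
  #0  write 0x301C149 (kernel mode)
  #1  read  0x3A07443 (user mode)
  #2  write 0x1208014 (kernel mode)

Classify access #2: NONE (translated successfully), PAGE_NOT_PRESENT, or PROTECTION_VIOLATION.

Walk each access:
#0 VA=0x301C149 (w,kernel):
  L0: frame=0x2C idx=24 entry=0x30007 [P=1 RW=1 US=1 PS=0]
  L1: frame=0x30 idx=28 entry=0x34007 [P=1 RW=1 US=1 PS=0]
  → PA=0x34149  (2 entries read)
#1 VA=0x3A07443 (r,user):
  L0: frame=0x2C idx=29 entry=0x35007 [P=1 RW=1 US=1 PS=0]
  L1: frame=0x35 idx=7 entry=0x39003 [P=1 RW=1 US=0 PS=0]
  ✗ PROTECTION_VIOLATION  [2 reads]
#2 VA=0x1208014 (w,kernel):
  L0: frame=0x2C idx=9 entry=0x3D007 [P=1 RW=1 US=1 PS=0]
  L1: frame=0x3D idx=8 entry=0x3E007 [P=1 RW=1 US=1 PS=0]
  → PA=0x3E014  (2 entries read)

Access #2 fault: NONE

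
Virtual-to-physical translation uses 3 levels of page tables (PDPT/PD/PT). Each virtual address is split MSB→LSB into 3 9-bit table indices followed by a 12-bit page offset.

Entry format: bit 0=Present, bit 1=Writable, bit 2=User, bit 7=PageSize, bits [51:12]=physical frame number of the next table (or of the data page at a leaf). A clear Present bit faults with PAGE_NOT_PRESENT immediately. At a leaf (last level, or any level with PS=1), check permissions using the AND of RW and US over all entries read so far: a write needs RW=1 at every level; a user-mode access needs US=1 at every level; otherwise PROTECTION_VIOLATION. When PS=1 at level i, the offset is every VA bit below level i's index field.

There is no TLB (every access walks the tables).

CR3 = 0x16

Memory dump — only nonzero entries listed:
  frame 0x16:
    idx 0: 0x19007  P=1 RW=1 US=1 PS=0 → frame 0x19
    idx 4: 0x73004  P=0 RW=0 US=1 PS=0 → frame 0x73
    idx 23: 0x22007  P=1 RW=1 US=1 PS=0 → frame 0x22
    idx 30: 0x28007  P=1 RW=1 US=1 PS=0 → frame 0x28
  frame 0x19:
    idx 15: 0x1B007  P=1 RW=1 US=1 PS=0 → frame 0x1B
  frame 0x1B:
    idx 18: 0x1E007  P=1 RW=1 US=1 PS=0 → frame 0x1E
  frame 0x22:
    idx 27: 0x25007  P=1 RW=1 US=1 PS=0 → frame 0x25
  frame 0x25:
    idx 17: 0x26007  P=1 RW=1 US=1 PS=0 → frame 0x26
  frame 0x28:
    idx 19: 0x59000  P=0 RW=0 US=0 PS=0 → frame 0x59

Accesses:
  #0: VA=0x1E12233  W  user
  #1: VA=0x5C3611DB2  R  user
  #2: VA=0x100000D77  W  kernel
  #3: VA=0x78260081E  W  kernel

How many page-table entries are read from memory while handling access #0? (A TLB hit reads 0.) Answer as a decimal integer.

Walk each access:
#0 VA=0x1E12233 (w,user):
  [0] read 0x16 idx=0: raw=0x19007 flags P=1 W=1 U=1 S=0
  [1] read 0x19 idx=15: raw=0x1B007 flags P=1 W=1 U=1 S=0
  [2] read 0x1B idx=18: raw=0x1E007 flags P=1 W=1 U=1 S=0
  ⇒ phys 0x1E233  [3 reads]
#1 VA=0x5C3611DB2 (r,user):
  [0] read 0x16 idx=23: raw=0x22007 flags P=1 W=1 U=1 S=0
  [1] read 0x22 idx=27: raw=0x25007 flags P=1 W=1 U=1 S=0
  [2] read 0x25 idx=17: raw=0x26007 flags P=1 W=1 U=1 S=0
  ⇒ phys 0x26DB2  [3 reads]
#2 VA=0x100000D77 (w,kernel):
  [0] read 0x16 idx=4: raw=0x73004 flags P=0 W=0 U=1 S=0
  ✗ PAGE_NOT_PRESENT  [1 reads]
#3 VA=0x78260081E (w,kernel):
  [0] read 0x16 idx=30: raw=0x28007 flags P=1 W=1 U=1 S=0
  [1] read 0x28 idx=19: raw=0x59000 flags P=0 W=0 U=0 S=0
  ✗ PAGE_NOT_PRESENT  [2 reads]

Entries read for #0: 3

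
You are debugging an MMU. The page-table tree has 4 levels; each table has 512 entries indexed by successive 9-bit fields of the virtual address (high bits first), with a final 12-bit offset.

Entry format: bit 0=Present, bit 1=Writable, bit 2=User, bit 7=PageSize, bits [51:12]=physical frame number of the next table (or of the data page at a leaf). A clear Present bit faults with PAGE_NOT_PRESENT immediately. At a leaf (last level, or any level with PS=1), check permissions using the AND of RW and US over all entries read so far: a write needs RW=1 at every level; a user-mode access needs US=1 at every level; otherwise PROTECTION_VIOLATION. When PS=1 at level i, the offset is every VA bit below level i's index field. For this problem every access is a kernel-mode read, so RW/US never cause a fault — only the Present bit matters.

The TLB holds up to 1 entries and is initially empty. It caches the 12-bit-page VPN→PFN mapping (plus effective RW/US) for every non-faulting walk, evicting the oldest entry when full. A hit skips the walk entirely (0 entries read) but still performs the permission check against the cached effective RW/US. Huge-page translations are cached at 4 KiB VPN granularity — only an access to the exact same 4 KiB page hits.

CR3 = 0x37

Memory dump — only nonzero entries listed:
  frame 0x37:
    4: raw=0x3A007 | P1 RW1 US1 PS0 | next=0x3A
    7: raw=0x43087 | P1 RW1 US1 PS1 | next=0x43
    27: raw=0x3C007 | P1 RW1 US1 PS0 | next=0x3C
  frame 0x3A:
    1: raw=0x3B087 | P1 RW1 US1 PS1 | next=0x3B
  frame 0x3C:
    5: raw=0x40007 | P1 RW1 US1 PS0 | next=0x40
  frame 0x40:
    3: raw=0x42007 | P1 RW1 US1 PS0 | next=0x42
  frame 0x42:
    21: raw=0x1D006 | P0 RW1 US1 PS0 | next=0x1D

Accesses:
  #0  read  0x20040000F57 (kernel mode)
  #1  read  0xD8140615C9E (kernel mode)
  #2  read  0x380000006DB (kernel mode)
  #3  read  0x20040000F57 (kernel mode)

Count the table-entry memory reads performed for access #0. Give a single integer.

Per-access translation:
#0 VA=0x20040000F57 (r,kernel):
  lvl0: tbl 0x37, slot 4 ⇒ 0x3A007 (P1/RW1/US1/PS0)
  lvl1: tbl 0x3A, slot 1 ⇒ 0x3B087 (P1/RW1/US1/PS1)
  ✓ 0x3BF57 (huge @L1)  — 2 lookups
#1 VA=0xD8140615C9E (r,kernel):
  lvl0: tbl 0x37, slot 27 ⇒ 0x3C007 (P1/RW1/US1/PS0)
  lvl1: tbl 0x3C, slot 5 ⇒ 0x40007 (P1/RW1/US1/PS0)
  lvl2: tbl 0x40, slot 3 ⇒ 0x42007 (P1/RW1/US1/PS0)
  lvl3: tbl 0x42, slot 21 ⇒ 0x1D006 (P0/RW1/US1/PS0)
  ⇒ fault: PAGE_NOT_PRESENT  — 4 lookups
#2 VA=0x380000006DB (r,kernel):
  lvl0: tbl 0x37, slot 7 ⇒ 0x43087 (P1/RW1/US1/PS1)
  ✓ 0x436DB (huge @L0)  — 1 lookups
#3 VA=0x20040000F57 (r,kernel):
  lvl0: tbl 0x37, slot 4 ⇒ 0x3A007 (P1/RW1/US1/PS0)
  lvl1: tbl 0x3A, slot 1 ⇒ 0x3B087 (P1/RW1/US1/PS1)
  ✓ 0x3BF57 (huge @L1)  — 2 lookups

Entries read for #0: 2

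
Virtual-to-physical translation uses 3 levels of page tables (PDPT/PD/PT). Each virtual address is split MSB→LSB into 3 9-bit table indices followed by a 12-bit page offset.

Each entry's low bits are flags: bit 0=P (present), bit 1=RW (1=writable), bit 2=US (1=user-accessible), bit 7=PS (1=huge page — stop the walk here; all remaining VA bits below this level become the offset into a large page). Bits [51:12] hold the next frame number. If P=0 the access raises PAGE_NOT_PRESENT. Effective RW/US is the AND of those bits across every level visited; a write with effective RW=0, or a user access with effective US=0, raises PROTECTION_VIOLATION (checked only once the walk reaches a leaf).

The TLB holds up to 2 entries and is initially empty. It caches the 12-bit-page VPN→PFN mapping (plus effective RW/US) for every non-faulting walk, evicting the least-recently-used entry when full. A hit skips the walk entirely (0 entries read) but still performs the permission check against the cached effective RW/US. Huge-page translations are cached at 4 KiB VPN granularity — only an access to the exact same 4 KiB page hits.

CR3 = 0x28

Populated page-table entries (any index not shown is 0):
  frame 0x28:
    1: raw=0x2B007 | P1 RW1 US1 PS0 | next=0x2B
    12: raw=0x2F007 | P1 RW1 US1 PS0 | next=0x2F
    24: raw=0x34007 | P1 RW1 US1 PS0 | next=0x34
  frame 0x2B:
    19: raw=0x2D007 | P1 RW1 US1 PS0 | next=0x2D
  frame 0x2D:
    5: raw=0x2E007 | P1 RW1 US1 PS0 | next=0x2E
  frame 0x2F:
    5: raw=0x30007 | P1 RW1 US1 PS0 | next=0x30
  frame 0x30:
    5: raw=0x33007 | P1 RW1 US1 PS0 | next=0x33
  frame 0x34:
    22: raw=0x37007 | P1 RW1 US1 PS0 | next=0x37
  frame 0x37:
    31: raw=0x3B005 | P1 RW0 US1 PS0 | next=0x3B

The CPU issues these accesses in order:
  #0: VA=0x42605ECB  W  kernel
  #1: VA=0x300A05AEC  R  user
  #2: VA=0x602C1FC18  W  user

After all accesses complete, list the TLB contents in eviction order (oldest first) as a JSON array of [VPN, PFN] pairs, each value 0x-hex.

Per-access translation:
#0 VA=0x42605ECB (w,kernel):
  L0 @0x28[1] → 0x2B007  P=1,RW=1,US=1,PS=0
  L1 @0x2B[19] → 0x2D007  P=1,RW=1,US=1,PS=0
  L2 @0x2D[5] → 0x2E007  P=1,RW=1,US=1,PS=0
  ⇒ phys 0x2EECB  [3 reads]
#1 VA=0x300A05AEC (r,user):
  L0 @0x28[12] → 0x2F007  P=1,RW=1,US=1,PS=0
  L1 @0x2F[5] → 0x30007  P=1,RW=1,US=1,PS=0
  L2 @0x30[5] → 0x33007  P=1,RW=1,US=1,PS=0
  ⇒ phys 0x33AEC  [3 reads]
#2 VA=0x602C1FC18 (w,user):
  L0 @0x28[24] → 0x34007  P=1,RW=1,US=1,PS=0
  L1 @0x34[22] → 0x37007  P=1,RW=1,US=1,PS=0
  L2 @0x37[31] → 0x3B005  P=1,RW=0,US=1,PS=0
  → PROTECTION_VIOLATION  (3 entries read)

TLB: [["0x42605", "0x2E"], ["0x300A05", "0x33"]]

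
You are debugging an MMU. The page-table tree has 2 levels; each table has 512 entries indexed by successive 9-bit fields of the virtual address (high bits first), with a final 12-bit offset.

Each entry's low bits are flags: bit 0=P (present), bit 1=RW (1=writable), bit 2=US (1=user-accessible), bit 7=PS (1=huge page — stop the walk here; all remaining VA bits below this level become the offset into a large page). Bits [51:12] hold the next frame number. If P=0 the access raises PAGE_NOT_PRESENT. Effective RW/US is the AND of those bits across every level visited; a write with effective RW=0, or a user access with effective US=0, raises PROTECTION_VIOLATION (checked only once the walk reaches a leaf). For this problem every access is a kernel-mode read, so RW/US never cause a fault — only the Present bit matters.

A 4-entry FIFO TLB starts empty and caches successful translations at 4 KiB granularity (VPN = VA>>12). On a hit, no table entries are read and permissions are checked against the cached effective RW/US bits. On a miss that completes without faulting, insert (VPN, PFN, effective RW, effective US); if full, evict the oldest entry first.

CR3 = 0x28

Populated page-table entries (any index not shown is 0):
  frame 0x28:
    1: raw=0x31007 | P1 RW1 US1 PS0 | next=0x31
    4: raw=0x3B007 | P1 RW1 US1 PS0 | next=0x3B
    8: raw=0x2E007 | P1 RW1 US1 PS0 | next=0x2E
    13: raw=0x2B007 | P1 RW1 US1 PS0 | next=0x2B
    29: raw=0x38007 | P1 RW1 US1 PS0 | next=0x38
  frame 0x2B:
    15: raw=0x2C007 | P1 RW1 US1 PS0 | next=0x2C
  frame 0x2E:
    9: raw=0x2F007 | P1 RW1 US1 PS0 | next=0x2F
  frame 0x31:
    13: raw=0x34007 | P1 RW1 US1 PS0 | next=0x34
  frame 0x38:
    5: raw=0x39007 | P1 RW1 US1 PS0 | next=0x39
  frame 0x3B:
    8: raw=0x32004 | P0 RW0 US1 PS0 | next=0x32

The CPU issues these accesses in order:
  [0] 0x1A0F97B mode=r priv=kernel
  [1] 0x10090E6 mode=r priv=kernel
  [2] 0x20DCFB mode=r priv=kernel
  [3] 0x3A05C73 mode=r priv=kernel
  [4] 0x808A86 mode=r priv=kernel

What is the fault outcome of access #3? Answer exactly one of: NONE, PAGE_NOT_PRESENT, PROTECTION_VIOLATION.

Walk each access:
#0 VA=0x1A0F97B (r,kernel):
  L0: frame=0x28 idx=13 entry=0x2B007 [P=1 RW=1 US=1 PS=0]
  L1: frame=0x2B idx=15 entry=0x2C007 [P=1 RW=1 US=1 PS=0]
  ✓ 0x2C97B  — 2 lookups
#1 VA=0x10090E6 (r,kernel):
  L0: frame=0x28 idx=8 entry=0x2E007 [P=1 RW=1 US=1 PS=0]
  L1: frame=0x2E idx=9 entry=0x2F007 [P=1 RW=1 US=1 PS=0]
  ✓ 0x2F0E6  — 2 lookups
#2 VA=0x20DCFB (r,kernel):
  L0: frame=0x28 idx=1 entry=0x31007 [P=1 RW=1 US=1 PS=0]
  L1: frame=0x31 idx=13 entry=0x34007 [P=1 RW=1 US=1 PS=0]
  ✓ 0x34CFB  — 2 lookups
#3 VA=0x3A05C73 (r,kernel):
  L0: frame=0x28 idx=29 entry=0x38007 [P=1 RW=1 US=1 PS=0]
  L1: frame=0x38 idx=5 entry=0x39007 [P=1 RW=1 US=1 PS=0]
  ✓ 0x39C73  — 2 lookups
#4 VA=0x808A86 (r,kernel):
  L0: frame=0x28 idx=4 entry=0x3B007 [P=1 RW=1 US=1 PS=0]
  L1: frame=0x3B idx=8 entry=0x32004 [P=0 RW=0 US=1 PS=0]
  ✗ PAGE_NOT_PRESENT  [2 reads]

Access #3 fault: NONE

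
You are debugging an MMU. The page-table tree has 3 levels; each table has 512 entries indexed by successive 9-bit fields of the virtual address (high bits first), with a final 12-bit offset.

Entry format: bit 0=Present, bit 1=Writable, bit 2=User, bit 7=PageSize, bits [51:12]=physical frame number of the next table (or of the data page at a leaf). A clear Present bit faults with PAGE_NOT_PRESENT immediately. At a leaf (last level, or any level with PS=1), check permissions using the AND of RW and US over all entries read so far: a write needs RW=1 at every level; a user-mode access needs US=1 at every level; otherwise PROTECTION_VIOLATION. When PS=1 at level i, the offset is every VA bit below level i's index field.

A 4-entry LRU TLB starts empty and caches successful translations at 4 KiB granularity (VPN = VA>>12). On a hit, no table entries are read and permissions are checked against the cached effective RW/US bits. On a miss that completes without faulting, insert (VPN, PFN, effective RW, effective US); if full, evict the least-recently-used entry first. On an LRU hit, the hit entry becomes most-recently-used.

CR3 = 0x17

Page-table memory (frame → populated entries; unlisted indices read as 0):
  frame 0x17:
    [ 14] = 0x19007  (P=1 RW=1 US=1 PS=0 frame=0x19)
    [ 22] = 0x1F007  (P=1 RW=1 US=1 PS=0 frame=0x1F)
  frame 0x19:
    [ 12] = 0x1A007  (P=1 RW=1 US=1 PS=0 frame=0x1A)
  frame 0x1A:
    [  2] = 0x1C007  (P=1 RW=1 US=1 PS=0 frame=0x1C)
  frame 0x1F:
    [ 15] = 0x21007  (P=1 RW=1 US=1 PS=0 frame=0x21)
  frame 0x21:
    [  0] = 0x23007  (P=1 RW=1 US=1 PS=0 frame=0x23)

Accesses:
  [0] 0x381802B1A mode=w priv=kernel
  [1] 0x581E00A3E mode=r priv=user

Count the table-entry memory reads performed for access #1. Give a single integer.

Trace:
#0 VA=0x381802B1A (w,kernel):
  [0] read 0x17 idx=14: raw=0x19007 flags P=1 W=1 U=1 S=0
  [1] read 0x19 idx=12: raw=0x1A007 flags P=1 W=1 U=1 S=0
  [2] read 0x1A idx=2: raw=0x1C007 flags P=1 W=1 U=1 S=0
  ✓ 0x1CB1A  — 3 lookups
#1 VA=0x581E00A3E (r,user):
  [0] read 0x17 idx=22: raw=0x1F007 flags P=1 W=1 U=1 S=0
  [1] read 0x1F idx=15: raw=0x21007 flags P=1 W=1 U=1 S=0
  [2] read 0x21 idx=0: raw=0x23007 flags P=1 W=1 U=1 S=0
  ✓ 0x23A3E  — 3 lookups

Entries read for #1: 3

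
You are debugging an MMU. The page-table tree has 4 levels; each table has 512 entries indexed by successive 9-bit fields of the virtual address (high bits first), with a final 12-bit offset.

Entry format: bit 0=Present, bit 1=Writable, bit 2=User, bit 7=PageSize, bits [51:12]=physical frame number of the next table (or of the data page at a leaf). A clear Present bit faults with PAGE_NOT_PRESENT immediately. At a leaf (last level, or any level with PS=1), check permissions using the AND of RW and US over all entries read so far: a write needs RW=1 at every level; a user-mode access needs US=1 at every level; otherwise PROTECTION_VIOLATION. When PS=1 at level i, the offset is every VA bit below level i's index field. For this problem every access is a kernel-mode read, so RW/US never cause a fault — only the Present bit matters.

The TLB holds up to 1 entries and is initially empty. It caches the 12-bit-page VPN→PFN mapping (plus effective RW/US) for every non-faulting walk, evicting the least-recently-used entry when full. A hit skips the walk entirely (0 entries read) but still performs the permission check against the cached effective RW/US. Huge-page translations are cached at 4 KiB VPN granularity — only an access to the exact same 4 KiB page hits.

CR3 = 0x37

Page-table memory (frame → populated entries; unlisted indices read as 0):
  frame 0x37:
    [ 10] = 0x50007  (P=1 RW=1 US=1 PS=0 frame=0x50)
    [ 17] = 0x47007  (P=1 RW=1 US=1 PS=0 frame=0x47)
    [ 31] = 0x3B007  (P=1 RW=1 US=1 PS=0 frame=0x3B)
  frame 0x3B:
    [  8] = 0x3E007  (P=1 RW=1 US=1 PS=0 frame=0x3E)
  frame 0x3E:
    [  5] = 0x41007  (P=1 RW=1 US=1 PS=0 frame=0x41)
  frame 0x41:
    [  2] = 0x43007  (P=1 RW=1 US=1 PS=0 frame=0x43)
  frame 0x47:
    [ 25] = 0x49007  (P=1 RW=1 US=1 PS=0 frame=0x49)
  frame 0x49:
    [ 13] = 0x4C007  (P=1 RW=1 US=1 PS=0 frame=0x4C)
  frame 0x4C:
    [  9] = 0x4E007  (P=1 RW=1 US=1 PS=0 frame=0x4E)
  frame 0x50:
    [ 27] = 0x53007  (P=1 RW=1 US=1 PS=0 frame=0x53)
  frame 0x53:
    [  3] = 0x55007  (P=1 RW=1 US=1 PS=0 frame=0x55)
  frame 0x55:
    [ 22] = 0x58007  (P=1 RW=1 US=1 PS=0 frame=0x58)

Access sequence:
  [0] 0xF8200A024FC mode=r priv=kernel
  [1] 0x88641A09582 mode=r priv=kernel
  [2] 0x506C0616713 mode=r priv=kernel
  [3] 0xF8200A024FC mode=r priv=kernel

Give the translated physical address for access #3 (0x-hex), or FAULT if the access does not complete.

Trace:
#0 VA=0xF8200A024FC (r,kernel):
  lvl0: tbl 0x37, slot 31 ⇒ 0x3B007 (P1/RW1/US1/PS0)
  lvl1: tbl 0x3B, slot 8 ⇒ 0x3E007 (P1/RW1/US1/PS0)
  lvl2: tbl 0x3E, slot 5 ⇒ 0x41007 (P1/RW1/US1/PS0)
  lvl3: tbl 0x41, slot 2 ⇒ 0x43007 (P1/RW1/US1/PS0)
  ⇒ phys 0x434FC  [4 reads]
#1 VA=0x88641A09582 (r,kernel):
  lvl0: tbl 0x37, slot 17 ⇒ 0x47007 (P1/RW1/US1/PS0)
  lvl1: tbl 0x47, slot 25 ⇒ 0x49007 (P1/RW1/US1/PS0)
  lvl2: tbl 0x49, slot 13 ⇒ 0x4C007 (P1/RW1/US1/PS0)
  lvl3: tbl 0x4C, slot 9 ⇒ 0x4E007 (P1/RW1/US1/PS0)
  ⇒ phys 0x4E582  [4 reads]
#2 VA=0x506C0616713 (r,kernel):
  lvl0: tbl 0x37, slot 10 ⇒ 0x50007 (P1/RW1/US1/PS0)
  lvl1: tbl 0x50, slot 27 ⇒ 0x53007 (P1/RW1/US1/PS0)
  lvl2: tbl 0x53, slot 3 ⇒ 0x55007 (P1/RW1/US1/PS0)
  lvl3: tbl 0x55, slot 22 ⇒ 0x58007 (P1/RW1/US1/PS0)
  ⇒ phys 0x58713  [4 reads]
#3 VA=0xF8200A024FC (r,kernel):
  lvl0: tbl 0x37, slot 31 ⇒ 0x3B007 (P1/RW1/US1/PS0)
  lvl1: tbl 0x3B, slot 8 ⇒ 0x3E007 (P1/RW1/US1/PS0)
  lvl2: tbl 0x3E, slot 5 ⇒ 0x41007 (P1/RW1/US1/PS0)
  lvl3: tbl 0x41, slot 2 ⇒ 0x43007 (P1/RW1/US1/PS0)
  ⇒ phys 0x434FC  [4 reads]

Access #3 PA: 0x434FC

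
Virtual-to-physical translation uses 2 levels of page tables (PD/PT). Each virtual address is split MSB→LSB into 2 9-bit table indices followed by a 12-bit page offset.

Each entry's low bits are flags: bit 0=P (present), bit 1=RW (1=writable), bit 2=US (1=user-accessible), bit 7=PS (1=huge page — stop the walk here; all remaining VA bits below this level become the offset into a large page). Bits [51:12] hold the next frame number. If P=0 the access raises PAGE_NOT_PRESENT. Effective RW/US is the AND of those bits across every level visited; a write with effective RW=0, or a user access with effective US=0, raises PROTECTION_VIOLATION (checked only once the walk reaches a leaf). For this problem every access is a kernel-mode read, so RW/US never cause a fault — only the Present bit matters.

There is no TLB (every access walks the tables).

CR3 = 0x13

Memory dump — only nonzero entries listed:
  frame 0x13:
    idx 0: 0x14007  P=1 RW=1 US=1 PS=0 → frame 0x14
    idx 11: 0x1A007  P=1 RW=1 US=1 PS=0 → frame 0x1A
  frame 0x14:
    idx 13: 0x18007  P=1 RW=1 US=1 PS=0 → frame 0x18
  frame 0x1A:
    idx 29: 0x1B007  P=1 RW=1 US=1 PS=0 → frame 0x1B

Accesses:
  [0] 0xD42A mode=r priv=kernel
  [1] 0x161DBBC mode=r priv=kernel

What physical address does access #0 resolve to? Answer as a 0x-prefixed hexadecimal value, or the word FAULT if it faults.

Per-access translation:
#0 VA=0xD42A (r,kernel):
  lvl0: tbl 0x13, slot 0 ⇒ 0x14007 (P1/RW1/US1/PS0)
  lvl1: tbl 0x14, slot 13 ⇒ 0x18007 (P1/RW1/US1/PS0)
  ✓ 0x1842A  — 2 lookups
#1 VA=0x161DBBC (r,kernel):
  lvl0: tbl 0x13, slot 11 ⇒ 0x1A007 (P1/RW1/US1/PS0)
  lvl1: tbl 0x1A, slot 29 ⇒ 0x1B007 (P1/RW1/US1/PS0)
  ✓ 0x1BBBC  — 2 lookups

Access #0 PA: 0x1842A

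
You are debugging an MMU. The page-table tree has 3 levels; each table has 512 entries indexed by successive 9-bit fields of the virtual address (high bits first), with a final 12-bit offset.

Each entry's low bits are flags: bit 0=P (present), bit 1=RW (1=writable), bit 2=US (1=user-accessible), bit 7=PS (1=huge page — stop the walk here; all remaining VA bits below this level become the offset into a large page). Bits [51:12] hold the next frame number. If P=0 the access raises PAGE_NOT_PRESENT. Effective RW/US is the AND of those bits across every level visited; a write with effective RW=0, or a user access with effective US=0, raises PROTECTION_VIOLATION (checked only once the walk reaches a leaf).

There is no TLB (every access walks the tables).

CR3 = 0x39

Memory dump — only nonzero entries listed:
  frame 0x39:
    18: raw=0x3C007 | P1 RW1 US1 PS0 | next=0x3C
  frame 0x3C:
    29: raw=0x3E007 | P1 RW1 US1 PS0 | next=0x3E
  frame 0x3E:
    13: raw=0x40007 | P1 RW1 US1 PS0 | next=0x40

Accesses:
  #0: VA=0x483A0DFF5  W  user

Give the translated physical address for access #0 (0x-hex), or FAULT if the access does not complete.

Per-access translation:
#0 VA=0x483A0DFF5 (w,user):
  [0] read 0x39 idx=18: raw=0x3C007 flags P=1 W=1 U=1 S=0
  [1] read 0x3C idx=29: raw=0x3E007 flags P=1 W=1 U=1 S=0
  [2] read 0x3E idx=13: raw=0x40007 flags P=1 W=1 U=1 S=0
  ⇒ phys 0x40FF5  [3 reads]

Access #0 PA: 0x40FF5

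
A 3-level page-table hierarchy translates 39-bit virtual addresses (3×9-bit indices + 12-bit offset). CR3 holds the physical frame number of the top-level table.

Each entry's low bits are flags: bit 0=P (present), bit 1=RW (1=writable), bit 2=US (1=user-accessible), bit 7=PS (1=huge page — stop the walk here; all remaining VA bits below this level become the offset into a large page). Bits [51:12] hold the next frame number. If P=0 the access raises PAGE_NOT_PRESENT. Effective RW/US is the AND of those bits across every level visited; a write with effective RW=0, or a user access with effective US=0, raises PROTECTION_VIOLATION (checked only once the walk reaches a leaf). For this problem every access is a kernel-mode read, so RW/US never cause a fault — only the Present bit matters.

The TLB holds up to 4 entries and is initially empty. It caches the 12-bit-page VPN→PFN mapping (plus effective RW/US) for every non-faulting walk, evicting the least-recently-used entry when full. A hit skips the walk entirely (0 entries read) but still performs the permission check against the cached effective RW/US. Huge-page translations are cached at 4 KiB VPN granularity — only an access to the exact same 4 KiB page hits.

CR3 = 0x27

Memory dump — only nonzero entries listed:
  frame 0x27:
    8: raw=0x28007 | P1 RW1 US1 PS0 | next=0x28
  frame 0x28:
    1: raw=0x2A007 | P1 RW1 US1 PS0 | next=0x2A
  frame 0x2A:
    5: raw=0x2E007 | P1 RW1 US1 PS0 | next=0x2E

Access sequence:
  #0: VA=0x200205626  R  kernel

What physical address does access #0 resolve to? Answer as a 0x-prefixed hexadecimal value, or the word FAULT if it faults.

Trace:
#0 VA=0x200205626 (r,kernel):
  lvl0: tbl 0x27, slot 8 ⇒ 0x28007 (P1/RW1/US1/PS0)
  lvl1: tbl 0x28, slot 1 ⇒ 0x2A007 (P1/RW1/US1/PS0)
  lvl2: tbl 0x2A, slot 5 ⇒ 0x2E007 (P1/RW1/US1/PS0)
  ✓ 0x2E626  — 3 lookups

Access #0 PA: 0x2E626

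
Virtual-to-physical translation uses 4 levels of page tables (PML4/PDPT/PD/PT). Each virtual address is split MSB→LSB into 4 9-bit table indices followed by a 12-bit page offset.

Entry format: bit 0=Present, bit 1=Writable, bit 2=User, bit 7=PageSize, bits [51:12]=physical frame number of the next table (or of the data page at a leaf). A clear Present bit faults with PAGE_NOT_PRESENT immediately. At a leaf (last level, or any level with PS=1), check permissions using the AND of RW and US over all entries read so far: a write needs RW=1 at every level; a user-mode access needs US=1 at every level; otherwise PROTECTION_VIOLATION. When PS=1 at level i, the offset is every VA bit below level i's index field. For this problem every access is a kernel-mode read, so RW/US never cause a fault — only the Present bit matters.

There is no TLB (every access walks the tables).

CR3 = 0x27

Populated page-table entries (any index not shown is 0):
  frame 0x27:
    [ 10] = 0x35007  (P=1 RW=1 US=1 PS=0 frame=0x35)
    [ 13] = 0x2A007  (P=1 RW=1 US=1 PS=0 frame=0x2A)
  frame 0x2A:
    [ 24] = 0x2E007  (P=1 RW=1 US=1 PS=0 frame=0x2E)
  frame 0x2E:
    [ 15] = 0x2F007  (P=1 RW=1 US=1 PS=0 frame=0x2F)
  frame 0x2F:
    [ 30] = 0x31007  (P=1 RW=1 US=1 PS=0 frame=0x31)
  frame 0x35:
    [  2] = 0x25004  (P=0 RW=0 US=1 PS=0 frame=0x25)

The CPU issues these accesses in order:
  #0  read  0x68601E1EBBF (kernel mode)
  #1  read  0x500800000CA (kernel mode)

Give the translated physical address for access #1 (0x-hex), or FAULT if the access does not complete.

Per-access translation:
#0 VA=0x68601E1EBBF (r,kernel):
  [0] read 0x27 idx=13: raw=0x2A007 flags P=1 W=1 U=1 S=0
  [1] read 0x2A idx=24: raw=0x2E007 flags P=1 W=1 U=1 S=0
  [2] read 0x2E idx=15: raw=0x2F007 flags P=1 W=1 U=1 S=0
  [3] read 0x2F idx=30: raw=0x31007 flags P=1 W=1 U=1 S=0
  ✓ 0x31BBF  — 4 lookups
#1 VA=0x500800000CA (r,kernel):
  [0] read 0x27 idx=10: raw=0x35007 flags P=1 W=1 U=1 S=0
  [1] read 0x35 idx=2: raw=0x25004 flags P=0 W=0 U=1 S=0
  ✗ PAGE_NOT_PRESENT  [2 reads]

Access #1 PA: FAULT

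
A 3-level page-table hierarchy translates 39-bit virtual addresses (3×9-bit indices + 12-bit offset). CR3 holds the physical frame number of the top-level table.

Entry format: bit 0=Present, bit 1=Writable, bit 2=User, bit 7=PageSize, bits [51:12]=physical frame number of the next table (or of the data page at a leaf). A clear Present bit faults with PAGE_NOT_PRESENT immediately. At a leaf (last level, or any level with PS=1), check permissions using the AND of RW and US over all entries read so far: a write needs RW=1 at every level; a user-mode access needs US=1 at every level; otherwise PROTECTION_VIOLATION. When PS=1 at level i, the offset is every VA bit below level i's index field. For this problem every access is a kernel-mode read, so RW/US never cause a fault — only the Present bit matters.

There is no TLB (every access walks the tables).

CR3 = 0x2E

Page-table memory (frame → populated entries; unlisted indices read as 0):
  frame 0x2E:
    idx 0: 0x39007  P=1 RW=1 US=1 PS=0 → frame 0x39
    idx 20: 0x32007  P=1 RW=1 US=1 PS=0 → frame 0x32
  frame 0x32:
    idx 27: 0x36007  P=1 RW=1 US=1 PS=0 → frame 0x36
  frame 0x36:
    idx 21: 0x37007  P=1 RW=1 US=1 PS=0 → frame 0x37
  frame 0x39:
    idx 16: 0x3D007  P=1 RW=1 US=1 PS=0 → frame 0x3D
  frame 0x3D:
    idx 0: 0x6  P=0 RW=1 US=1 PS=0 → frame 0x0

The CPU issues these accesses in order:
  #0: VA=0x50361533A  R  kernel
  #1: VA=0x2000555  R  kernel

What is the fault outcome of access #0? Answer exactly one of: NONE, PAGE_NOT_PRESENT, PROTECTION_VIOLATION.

Per-access translation:
#0 VA=0x50361533A (r,kernel):
  L0 @0x2E[20] → 0x32007  P=1,RW=1,US=1,PS=0
  L1 @0x32[27] → 0x36007  P=1,RW=1,US=1,PS=0
  L2 @0x36[21] → 0x37007  P=1,RW=1,US=1,PS=0
  ✓ 0x3733A  — 3 lookups
#1 VA=0x2000555 (r,kernel):
  L0 @0x2E[0] → 0x39007  P=1,RW=1,US=1,PS=0
  L1 @0x39[16] → 0x3D007  P=1,RW=1,US=1,PS=0
  L2 @0x3D[0] → 0x6  P=0,RW=1,US=1,PS=0
  → PAGE_NOT_PRESENT  (3 entries read)

Access #0 fault: NONE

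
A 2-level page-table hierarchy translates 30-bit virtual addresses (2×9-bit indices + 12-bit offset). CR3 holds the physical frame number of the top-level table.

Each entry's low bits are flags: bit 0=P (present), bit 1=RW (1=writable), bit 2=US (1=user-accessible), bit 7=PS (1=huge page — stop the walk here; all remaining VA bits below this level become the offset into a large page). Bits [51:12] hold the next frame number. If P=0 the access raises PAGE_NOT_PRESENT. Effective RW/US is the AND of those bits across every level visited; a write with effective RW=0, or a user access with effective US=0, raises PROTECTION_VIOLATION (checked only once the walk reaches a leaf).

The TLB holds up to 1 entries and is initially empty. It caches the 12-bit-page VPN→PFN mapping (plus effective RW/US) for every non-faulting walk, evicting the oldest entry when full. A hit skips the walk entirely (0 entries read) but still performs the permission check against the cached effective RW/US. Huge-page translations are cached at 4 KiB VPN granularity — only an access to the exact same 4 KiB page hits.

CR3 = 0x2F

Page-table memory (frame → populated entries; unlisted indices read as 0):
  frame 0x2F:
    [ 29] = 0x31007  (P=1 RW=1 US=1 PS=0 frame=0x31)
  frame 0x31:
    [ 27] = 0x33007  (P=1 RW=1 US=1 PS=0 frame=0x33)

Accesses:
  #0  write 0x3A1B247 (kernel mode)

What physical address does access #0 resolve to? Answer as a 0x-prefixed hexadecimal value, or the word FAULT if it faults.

Per-access translation:
#0 VA=0x3A1B247 (w,kernel):
  L0: frame=0x2F idx=29 entry=0x31007 [P=1 RW=1 US=1 PS=0]
  L1: frame=0x31 idx=27 entry=0x33007 [P=1 RW=1 US=1 PS=0]
  ✓ 0x33247  — 2 lookups

Access #0 PA: 0x33247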